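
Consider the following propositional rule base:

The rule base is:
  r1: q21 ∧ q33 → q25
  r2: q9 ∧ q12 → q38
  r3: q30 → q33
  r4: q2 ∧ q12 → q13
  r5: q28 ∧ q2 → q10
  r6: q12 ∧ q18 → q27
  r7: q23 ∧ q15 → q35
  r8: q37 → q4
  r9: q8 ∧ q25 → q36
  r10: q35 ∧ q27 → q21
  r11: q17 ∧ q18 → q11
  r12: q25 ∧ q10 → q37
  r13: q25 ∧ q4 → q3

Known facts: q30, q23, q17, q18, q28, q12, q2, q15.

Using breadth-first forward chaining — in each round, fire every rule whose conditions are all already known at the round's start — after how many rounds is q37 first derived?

Round 1 — r3, r4, r5, r6, r7, r11, derive q33, q13, q10, q27, q35, q11.
Round 2 — r10, derive q21.
Round 3 — r1, derive q25.
Round 4 — r12, derive q37.
q37 first appears in round 4.

4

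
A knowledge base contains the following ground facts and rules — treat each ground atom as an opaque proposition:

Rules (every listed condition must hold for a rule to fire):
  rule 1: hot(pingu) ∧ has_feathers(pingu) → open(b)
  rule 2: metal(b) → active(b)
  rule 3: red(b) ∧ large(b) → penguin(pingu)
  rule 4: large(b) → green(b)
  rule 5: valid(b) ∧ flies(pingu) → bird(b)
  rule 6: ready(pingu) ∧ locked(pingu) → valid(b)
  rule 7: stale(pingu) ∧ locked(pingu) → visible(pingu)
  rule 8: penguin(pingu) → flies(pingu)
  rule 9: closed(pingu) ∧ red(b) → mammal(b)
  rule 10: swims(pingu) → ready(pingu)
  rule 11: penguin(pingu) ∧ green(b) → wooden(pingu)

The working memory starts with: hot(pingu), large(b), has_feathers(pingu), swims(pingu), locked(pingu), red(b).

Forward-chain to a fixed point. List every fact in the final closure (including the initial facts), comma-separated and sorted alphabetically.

Round 1 — rule 1, rule 3, rule 4, rule 10, derive open(b), penguin(pingu), green(b), ready(pingu).
Round 2 — rule 6, rule 8, rule 11, derive valid(b), flies(pingu), wooden(pingu).
Round 3 — rule 5, derive bird(b).

bird(b), flies(pingu), green(b), has_feathers(pingu), hot(pingu), large(b), locked(pingu), open(b), penguin(pingu), ready(pingu), red(b), swims(pingu), valid(b), wooden(pingu)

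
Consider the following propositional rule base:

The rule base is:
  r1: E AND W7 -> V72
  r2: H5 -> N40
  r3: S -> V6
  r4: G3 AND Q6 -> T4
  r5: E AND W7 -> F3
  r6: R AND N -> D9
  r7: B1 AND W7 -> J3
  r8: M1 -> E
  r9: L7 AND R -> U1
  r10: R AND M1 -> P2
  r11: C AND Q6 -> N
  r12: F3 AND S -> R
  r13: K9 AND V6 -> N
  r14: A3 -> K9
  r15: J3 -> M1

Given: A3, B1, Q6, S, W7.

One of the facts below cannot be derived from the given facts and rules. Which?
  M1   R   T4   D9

Round 1: r3 [S -> V6]; r7 [B1 AND W7 -> J3]; r14 [A3 -> K9]. Adds V6, J3, K9.
Round 2: r13 [K9 AND V6 -> N]; r15 [J3 -> M1]. Adds N, M1.
Round 3: r8 [M1 -> E]. Adds E.
Round 4: r1 [E AND W7 -> V72]; r5 [E AND W7 -> F3]. Adds V72, F3.
Round 5: r12 [F3 AND S -> R]. Adds R.
Round 6: r6 [R AND N -> D9]; r10 [R AND M1 -> P2]. Adds D9, P2.
Derived: M1 (round 2), D9 (round 6), R (round 5). T4 never appears in any round.

T4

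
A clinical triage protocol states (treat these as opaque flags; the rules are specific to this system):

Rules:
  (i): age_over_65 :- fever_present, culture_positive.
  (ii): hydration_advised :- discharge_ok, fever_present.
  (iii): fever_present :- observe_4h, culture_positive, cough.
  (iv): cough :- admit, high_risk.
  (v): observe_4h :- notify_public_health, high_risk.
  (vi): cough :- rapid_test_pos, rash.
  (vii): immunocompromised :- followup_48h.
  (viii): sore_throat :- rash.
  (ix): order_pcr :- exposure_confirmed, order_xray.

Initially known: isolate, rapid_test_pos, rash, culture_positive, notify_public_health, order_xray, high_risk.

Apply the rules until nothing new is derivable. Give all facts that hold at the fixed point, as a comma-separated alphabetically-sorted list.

Round 1: (v) [observe_4h :- notify_public_health, high_risk.]; (vi) [cough :- rapid_test_pos, rash.]; (viii) [sore_throat :- rash.]. New: observe_4h, cough, sore_throat.
Round 2: (iii) [fever_present :- observe_4h, culture_positive, cough.]. New: fever_present.
Round 3: (i) [age_over_65 :- fever_present, culture_positive.]. New: age_over_65.

age_over_65, cough, culture_positive, fever_present, high_risk, isolate, notify_public_health, observe_4h, order_xray, rapid_test_pos, rash, sore_throat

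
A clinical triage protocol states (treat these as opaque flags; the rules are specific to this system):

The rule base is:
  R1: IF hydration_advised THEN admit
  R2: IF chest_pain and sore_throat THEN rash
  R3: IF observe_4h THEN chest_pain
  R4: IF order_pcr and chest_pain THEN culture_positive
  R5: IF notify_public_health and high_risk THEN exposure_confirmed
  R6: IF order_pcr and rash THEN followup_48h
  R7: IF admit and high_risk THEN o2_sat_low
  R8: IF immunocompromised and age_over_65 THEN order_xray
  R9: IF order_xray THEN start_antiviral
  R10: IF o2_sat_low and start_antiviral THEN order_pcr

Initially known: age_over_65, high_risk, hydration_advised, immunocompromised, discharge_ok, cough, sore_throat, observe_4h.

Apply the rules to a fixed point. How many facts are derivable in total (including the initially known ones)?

[1] R1 [IF hydration_advised THEN admit]; R3 [IF observe_4h THEN chest_pain]; R8 [IF immunocompromised and age_over_65 THEN order_xray]. ⇒ new: admit, chest_pain, order_xray.
[2] R2 [IF chest_pain and sore_throat THEN rash]; R7 [IF admit and high_risk THEN o2_sat_low]; R9 [IF order_xray THEN start_antiviral]. ⇒ new: rash, o2_sat_low, start_antiviral.
[3] R10 [IF o2_sat_low and start_antiviral THEN order_pcr]. ⇒ new: order_pcr.
[4] R4 [IF order_pcr and chest_pain THEN culture_positive]; R6 [IF order_pcr and rash THEN followup_48h]. ⇒ new: culture_positive, followup_48h.
Closure: {admit, age_over_65, chest_pain, cough, culture_positive, discharge_ok, followup_48h, high_risk, hydration_advised, immunocompromised, o2_sat_low, observe_4h, order_pcr, order_xray, rash, sore_throat, start_antiviral} — 17 facts.

17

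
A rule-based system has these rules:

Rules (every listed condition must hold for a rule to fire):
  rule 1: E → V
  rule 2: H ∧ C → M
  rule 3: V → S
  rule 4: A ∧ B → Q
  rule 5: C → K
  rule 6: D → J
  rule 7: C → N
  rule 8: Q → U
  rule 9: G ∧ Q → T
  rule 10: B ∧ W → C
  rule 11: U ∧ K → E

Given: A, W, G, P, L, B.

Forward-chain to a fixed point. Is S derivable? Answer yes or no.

Round 1 — rule 4, rule 10, derive Q, C.
Round 2 — rule 5, rule 7, rule 8, rule 9, derive K, N, U, T.
Round 3 — rule 11, derive E.
Round 4 — rule 1, derive V.
Round 5 — rule 3, derive S.
S appears in round 5, so it is derivable.

yes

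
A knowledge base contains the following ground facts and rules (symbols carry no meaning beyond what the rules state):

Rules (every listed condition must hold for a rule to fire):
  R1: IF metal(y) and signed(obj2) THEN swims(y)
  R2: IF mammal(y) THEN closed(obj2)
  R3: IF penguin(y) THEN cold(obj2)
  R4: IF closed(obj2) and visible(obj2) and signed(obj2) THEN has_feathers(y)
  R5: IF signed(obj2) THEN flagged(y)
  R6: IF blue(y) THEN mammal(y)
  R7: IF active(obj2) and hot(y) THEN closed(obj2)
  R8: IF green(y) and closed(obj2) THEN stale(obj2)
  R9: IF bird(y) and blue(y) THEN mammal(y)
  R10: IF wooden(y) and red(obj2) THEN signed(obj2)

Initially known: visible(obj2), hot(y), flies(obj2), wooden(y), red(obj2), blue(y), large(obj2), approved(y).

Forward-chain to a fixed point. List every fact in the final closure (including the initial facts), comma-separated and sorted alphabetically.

Round 1: R6 [IF blue(y) THEN mammal(y)]; R10 [IF wooden(y) and red(obj2) THEN signed(obj2)]. Adds mammal(y), signed(obj2).
Round 2: R2 [IF mammal(y) THEN closed(obj2)]; R5 [IF signed(obj2) THEN flagged(y)]. Adds closed(obj2), flagged(y).
Round 3: R4 [IF closed(obj2) and visible(obj2) and signed(obj2) THEN has_feathers(y)]. Adds has_feathers(y).

approved(y), blue(y), closed(obj2), flagged(y), flies(obj2), has_feathers(y), hot(y), large(obj2), mammal(y), red(obj2), signed(obj2), visible(obj2), wooden(y)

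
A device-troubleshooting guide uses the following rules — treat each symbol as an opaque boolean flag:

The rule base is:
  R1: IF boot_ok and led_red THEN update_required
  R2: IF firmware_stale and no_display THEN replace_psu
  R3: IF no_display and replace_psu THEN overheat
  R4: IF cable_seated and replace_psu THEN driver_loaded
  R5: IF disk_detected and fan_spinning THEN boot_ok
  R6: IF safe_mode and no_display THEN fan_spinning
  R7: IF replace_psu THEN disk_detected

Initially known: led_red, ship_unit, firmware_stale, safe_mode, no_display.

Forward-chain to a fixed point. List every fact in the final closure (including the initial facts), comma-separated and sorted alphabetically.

boot_ok, disk_detected, fan_spinning, firmware_stale, led_red, no_display, overheat, replace_psu, safe_mode, ship_unit, update_required

Round 1: R2 [IF firmware_stale and no_display THEN replace_psu]; R6 [IF safe_mode and no_display THEN fan_spinning]. Adds replace_psu, fan_spinning.
Round 2: R3 [IF no_display and replace_psu THEN overheat]; R7 [IF replace_psu THEN disk_detected]. Adds overheat, disk_detected.
Round 3: R5 [IF disk_detected and fan_spinning THEN boot_ok]. Adds boot_ok.
Round 4: R1 [IF boot_ok and led_red THEN update_required]. Adds update_required.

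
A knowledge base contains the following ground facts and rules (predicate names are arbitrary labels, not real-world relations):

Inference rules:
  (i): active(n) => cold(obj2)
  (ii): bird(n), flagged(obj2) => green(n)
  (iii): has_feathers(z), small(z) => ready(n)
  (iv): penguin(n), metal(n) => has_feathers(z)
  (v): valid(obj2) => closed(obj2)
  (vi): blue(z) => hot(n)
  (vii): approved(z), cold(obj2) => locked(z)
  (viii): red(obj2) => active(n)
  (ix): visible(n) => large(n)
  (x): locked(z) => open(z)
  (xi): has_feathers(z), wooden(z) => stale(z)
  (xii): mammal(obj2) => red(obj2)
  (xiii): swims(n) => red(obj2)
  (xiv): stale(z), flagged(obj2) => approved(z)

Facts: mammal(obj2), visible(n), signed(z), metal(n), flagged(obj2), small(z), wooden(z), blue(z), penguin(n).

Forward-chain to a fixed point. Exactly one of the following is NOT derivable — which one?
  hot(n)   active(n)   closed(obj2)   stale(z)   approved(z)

Round 1: (iv) [penguin(n), metal(n) => has_feathers(z)]; (vi) [blue(z) => hot(n)]; (ix) [visible(n) => large(n)]; (xii) [mammal(obj2) => red(obj2)]. New: has_feathers(z), hot(n), large(n), red(obj2).
Round 2: (iii) [has_feathers(z), small(z) => ready(n)]; (viii) [red(obj2) => active(n)]; (xi) [has_feathers(z), wooden(z) => stale(z)]. New: ready(n), active(n), stale(z).
Round 3: (i) [active(n) => cold(obj2)]; (xiv) [stale(z), flagged(obj2) => approved(z)]. New: cold(obj2), approved(z).
Round 4: (vii) [approved(z), cold(obj2) => locked(z)]. New: locked(z).
Round 5: (x) [locked(z) => open(z)]. New: open(z).
Derived: active(n) (round 2), stale(z) (round 2), approved(z) (round 3), hot(n) (round 1). closed(obj2) never appears in any round.

closed(obj2)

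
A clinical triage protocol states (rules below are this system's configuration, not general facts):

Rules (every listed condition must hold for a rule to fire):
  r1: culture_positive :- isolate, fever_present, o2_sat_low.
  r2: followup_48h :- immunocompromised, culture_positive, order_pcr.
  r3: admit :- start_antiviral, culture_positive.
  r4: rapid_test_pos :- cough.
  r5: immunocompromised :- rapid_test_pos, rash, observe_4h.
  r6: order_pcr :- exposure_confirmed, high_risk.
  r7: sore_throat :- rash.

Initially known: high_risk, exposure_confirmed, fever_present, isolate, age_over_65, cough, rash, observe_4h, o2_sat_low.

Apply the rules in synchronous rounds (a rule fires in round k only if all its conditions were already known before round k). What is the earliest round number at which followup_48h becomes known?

3

Round 1 fires r1, r4, r6, r7, giving culture_positive, rapid_test_pos, order_pcr, sore_throat.
Round 2 fires r5, giving immunocompromised.
Round 3 fires r2, giving followup_48h.
followup_48h first appears in round 3.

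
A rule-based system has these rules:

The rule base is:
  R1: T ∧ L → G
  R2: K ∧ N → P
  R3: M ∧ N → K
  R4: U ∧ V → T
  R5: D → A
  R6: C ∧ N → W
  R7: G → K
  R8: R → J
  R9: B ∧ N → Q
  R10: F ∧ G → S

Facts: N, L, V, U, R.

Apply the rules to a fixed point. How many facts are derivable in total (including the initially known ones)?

Round 1 — R4, R8, derive T, J.
Round 2 — R1, derive G.
Round 3 — R7, derive K.
Round 4 — R2, derive P.
Closure: {G, J, K, L, N, P, R, T, U, V} — 10 facts.

10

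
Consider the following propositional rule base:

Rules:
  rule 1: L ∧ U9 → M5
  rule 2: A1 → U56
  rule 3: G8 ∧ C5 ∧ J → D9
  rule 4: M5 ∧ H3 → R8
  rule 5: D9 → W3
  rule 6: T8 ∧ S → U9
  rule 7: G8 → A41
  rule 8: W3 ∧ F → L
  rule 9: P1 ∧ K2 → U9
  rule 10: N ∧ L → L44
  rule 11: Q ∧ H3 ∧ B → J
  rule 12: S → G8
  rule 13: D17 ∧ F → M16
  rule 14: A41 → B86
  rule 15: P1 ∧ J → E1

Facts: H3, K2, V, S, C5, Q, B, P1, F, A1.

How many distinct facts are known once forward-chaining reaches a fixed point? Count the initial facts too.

22

Round 1: rule 2 [A1 → U56]; rule 9 [P1 ∧ K2 → U9]; rule 11 [Q ∧ H3 ∧ B → J]; rule 12 [S → G8]. Adds U56, U9, J, G8.
Round 2: rule 3 [G8 ∧ C5 ∧ J → D9]; rule 7 [G8 → A41]; rule 15 [P1 ∧ J → E1]. Adds D9, A41, E1.
Round 3: rule 5 [D9 → W3]; rule 14 [A41 → B86]. Adds W3, B86.
Round 4: rule 8 [W3 ∧ F → L]. Adds L.
Round 5: rule 1 [L ∧ U9 → M5]. Adds M5.
Round 6: rule 4 [M5 ∧ H3 → R8]. Adds R8.
Closure: {A1, A41, B, B86, C5, D9, E1, F, G8, H3, J, K2, L, M5, P1, Q, R8, S, U56, U9, V, W3} — 22 facts.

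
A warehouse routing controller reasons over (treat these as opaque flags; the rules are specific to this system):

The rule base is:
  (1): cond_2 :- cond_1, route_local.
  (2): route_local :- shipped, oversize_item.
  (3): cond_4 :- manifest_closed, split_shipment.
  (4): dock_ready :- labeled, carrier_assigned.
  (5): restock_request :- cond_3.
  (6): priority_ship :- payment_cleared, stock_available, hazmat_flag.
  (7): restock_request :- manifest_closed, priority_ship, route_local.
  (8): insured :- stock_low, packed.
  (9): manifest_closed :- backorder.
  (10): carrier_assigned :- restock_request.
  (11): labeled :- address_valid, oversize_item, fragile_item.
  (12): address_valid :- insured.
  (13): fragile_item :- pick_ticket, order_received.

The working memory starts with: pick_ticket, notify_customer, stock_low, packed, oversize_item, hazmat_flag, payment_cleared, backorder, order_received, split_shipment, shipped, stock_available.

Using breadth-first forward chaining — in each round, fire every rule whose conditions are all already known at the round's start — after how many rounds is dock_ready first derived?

[1] (2) [route_local :- shipped, oversize_item.]; (6) [priority_ship :- payment_cleared, stock_available, hazmat_flag.]; (8) [insured :- stock_low, packed.]; (9) [manifest_closed :- backorder.]; (13) [fragile_item :- pick_ticket, order_received.]. ⇒ new: route_local, priority_ship, insured, manifest_closed, fragile_item.
[2] (3) [cond_4 :- manifest_closed, split_shipment.]; (7) [restock_request :- manifest_closed, priority_ship, route_local.]; (12) [address_valid :- insured.]. ⇒ new: cond_4, restock_request, address_valid.
[3] (10) [carrier_assigned :- restock_request.]; (11) [labeled :- address_valid, oversize_item, fragile_item.]. ⇒ new: carrier_assigned, labeled.
[4] (4) [dock_ready :- labeled, carrier_assigned.]. ⇒ new: dock_ready.
dock_ready first appears in round 4.

4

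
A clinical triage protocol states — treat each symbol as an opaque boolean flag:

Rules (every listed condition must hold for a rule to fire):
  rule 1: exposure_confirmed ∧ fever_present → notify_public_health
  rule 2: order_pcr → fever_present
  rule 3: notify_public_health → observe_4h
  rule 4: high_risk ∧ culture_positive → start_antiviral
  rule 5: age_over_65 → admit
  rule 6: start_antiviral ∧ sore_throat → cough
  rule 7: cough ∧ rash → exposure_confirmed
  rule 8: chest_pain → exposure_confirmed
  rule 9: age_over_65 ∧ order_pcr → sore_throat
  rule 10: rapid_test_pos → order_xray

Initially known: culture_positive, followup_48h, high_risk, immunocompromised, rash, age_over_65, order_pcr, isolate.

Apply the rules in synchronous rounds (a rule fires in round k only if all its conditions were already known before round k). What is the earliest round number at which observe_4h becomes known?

Round 1: rule 2 [order_pcr → fever_present]; rule 4 [high_risk ∧ culture_positive → start_antiviral]; rule 5 [age_over_65 → admit]; rule 9 [age_over_65 ∧ order_pcr → sore_throat]. New: fever_present, start_antiviral, admit, sore_throat.
Round 2: rule 6 [start_antiviral ∧ sore_throat → cough]. New: cough.
Round 3: rule 7 [cough ∧ rash → exposure_confirmed]. New: exposure_confirmed.
Round 4: rule 1 [exposure_confirmed ∧ fever_present → notify_public_health]. New: notify_public_health.
Round 5: rule 3 [notify_public_health → observe_4h]. New: observe_4h.
observe_4h first appears in round 5.

5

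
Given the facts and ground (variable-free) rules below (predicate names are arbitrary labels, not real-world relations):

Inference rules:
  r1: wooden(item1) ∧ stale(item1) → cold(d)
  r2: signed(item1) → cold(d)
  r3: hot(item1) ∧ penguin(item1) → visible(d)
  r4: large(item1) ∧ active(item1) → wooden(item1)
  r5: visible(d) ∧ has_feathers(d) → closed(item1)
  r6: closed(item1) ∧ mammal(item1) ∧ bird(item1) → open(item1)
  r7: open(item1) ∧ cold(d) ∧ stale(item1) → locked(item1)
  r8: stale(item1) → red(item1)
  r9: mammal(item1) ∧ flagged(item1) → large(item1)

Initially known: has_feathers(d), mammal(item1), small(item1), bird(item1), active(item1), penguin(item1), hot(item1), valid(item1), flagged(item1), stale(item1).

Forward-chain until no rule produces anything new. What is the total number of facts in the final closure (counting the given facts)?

[1] r3 [hot(item1) ∧ penguin(item1) → visible(d)]; r8 [stale(item1) → red(item1)]; r9 [mammal(item1) ∧ flagged(item1) → large(item1)]. ⇒ new: visible(d), red(item1), large(item1).
[2] r4 [large(item1) ∧ active(item1) → wooden(item1)]; r5 [visible(d) ∧ has_feathers(d) → closed(item1)]. ⇒ new: wooden(item1), closed(item1).
[3] r1 [wooden(item1) ∧ stale(item1) → cold(d)]; r6 [closed(item1) ∧ mammal(item1) ∧ bird(item1) → open(item1)]. ⇒ new: cold(d), open(item1).
[4] r7 [open(item1) ∧ cold(d) ∧ stale(item1) → locked(item1)]. ⇒ new: locked(item1).
Closure: {active(item1), bird(item1), closed(item1), cold(d), flagged(item1), has_feathers(d), hot(item1), large(item1), locked(item1), mammal(item1), open(item1), penguin(item1), red(item1), small(item1), stale(item1), valid(item1), visible(d), wooden(item1)} — 18 facts.

18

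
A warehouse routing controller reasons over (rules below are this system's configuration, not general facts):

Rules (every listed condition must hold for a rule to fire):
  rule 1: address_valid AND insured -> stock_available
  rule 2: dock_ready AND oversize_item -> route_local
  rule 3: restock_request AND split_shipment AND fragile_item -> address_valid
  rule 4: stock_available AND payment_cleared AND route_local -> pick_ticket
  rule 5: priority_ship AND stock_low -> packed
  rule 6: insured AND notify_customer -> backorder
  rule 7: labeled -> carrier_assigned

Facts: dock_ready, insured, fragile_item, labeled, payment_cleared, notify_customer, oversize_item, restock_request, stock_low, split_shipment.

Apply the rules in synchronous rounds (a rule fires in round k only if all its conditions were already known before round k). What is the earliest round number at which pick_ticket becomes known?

3

Round 1: rule 2 [dock_ready AND oversize_item -> route_local]; rule 3 [restock_request AND split_shipment AND fragile_item -> address_valid]; rule 6 [insured AND notify_customer -> backorder]; rule 7 [labeled -> carrier_assigned]. Adds route_local, address_valid, backorder, carrier_assigned.
Round 2: rule 1 [address_valid AND insured -> stock_available]. Adds stock_available.
Round 3: rule 4 [stock_available AND payment_cleared AND route_local -> pick_ticket]. Adds pick_ticket.
pick_ticket first appears in round 3.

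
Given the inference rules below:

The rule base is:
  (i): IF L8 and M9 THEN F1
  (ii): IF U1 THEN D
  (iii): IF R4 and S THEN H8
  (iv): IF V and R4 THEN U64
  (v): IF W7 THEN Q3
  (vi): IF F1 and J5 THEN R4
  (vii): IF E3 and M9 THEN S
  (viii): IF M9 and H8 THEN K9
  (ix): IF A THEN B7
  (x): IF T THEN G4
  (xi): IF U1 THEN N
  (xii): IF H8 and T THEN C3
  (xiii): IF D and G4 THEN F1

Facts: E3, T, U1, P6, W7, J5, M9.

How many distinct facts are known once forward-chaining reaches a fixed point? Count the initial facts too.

Round 1 fires (ii), (v), (vii), (x), (xi), giving D, Q3, S, G4, N.
Round 2 fires (xiii), giving F1.
Round 3 fires (vi), giving R4.
Round 4 fires (iii), giving H8.
Round 5 fires (viii), (xii), giving K9, C3.
Closure: {C3, D, E3, F1, G4, H8, J5, K9, M9, N, P6, Q3, R4, S, T, U1, W7} — 17 facts.

17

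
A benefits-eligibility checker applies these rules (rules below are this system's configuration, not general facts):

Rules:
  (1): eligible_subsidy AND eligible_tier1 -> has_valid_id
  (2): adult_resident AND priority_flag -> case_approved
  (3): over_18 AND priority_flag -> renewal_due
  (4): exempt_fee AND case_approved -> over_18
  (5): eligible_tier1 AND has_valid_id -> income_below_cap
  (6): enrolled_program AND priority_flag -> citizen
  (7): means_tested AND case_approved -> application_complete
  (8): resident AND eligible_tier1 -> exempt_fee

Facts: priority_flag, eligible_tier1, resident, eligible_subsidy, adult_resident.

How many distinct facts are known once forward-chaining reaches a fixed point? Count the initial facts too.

11

Round 1 — (1), (2), (8), derive has_valid_id, case_approved, exempt_fee.
Round 2 — (4), (5), derive over_18, income_below_cap.
Round 3 — (3), derive renewal_due.
Closure: {adult_resident, case_approved, eligible_subsidy, eligible_tier1, exempt_fee, has_valid_id, income_below_cap, over_18, priority_flag, renewal_due, resident} — 11 facts.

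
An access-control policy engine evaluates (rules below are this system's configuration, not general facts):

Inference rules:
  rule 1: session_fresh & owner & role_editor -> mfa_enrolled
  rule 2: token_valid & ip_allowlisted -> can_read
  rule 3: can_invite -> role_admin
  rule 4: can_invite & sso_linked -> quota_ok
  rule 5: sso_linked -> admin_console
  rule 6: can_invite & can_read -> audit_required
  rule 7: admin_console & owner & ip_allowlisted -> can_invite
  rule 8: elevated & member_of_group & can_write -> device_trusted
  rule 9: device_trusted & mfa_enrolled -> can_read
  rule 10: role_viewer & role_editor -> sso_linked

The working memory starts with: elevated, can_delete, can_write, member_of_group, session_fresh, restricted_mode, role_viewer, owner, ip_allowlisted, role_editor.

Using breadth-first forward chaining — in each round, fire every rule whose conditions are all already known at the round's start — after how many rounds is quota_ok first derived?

Round 1: rule 1 [session_fresh & owner & role_editor -> mfa_enrolled]; rule 8 [elevated & member_of_group & can_write -> device_trusted]; rule 10 [role_viewer & role_editor -> sso_linked]. New: mfa_enrolled, device_trusted, sso_linked.
Round 2: rule 5 [sso_linked -> admin_console]; rule 9 [device_trusted & mfa_enrolled -> can_read]. New: admin_console, can_read.
Round 3: rule 7 [admin_console & owner & ip_allowlisted -> can_invite]. New: can_invite.
Round 4: rule 3 [can_invite -> role_admin]; rule 4 [can_invite & sso_linked -> quota_ok]; rule 6 [can_invite & can_read -> audit_required]. New: role_admin, quota_ok, audit_required.
quota_ok first appears in round 4.

4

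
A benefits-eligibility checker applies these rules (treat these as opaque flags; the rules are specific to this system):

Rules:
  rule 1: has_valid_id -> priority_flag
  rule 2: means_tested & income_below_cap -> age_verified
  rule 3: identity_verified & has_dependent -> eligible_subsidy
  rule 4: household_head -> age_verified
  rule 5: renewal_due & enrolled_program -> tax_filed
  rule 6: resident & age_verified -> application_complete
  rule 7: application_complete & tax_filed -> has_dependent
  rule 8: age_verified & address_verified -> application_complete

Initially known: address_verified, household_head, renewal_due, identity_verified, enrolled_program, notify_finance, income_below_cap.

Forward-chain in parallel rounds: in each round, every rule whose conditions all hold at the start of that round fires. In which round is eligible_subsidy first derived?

Round 1: rule 4 [household_head -> age_verified]; rule 5 [renewal_due & enrolled_program -> tax_filed]. New: age_verified, tax_filed.
Round 2: rule 8 [age_verified & address_verified -> application_complete]. New: application_complete.
Round 3: rule 7 [application_complete & tax_filed -> has_dependent]. New: has_dependent.
Round 4: rule 3 [identity_verified & has_dependent -> eligible_subsidy]. New: eligible_subsidy.
eligible_subsidy first appears in round 4.

4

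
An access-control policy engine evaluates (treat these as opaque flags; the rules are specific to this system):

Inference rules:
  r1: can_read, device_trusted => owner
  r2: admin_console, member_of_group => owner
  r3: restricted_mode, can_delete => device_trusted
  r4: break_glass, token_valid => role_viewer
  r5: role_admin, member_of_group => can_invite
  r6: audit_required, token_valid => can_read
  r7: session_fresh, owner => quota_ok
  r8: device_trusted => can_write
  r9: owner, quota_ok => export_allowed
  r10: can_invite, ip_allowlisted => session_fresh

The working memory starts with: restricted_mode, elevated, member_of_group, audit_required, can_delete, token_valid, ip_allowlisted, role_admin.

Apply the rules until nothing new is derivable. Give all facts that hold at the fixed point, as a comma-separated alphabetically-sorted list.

audit_required, can_delete, can_invite, can_read, can_write, device_trusted, elevated, export_allowed, ip_allowlisted, member_of_group, owner, quota_ok, restricted_mode, role_admin, session_fresh, token_valid

Round 1: r3 [restricted_mode, can_delete => device_trusted]; r5 [role_admin, member_of_group => can_invite]; r6 [audit_required, token_valid => can_read]. Adds device_trusted, can_invite, can_read.
Round 2: r1 [can_read, device_trusted => owner]; r8 [device_trusted => can_write]; r10 [can_invite, ip_allowlisted => session_fresh]. Adds owner, can_write, session_fresh.
Round 3: r7 [session_fresh, owner => quota_ok]. Adds quota_ok.
Round 4: r9 [owner, quota_ok => export_allowed]. Adds export_allowed.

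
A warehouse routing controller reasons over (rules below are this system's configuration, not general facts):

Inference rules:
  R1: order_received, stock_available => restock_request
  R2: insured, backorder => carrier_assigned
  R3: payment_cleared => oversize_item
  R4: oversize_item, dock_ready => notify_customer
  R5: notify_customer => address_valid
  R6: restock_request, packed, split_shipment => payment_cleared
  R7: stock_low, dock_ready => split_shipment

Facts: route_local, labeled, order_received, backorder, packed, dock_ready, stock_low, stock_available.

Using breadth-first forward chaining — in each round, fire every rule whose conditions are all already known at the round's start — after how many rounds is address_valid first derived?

5

Round 1: R1 [order_received, stock_available => restock_request]; R7 [stock_low, dock_ready => split_shipment]. New: restock_request, split_shipment.
Round 2: R6 [restock_request, packed, split_shipment => payment_cleared]. New: payment_cleared.
Round 3: R3 [payment_cleared => oversize_item]. New: oversize_item.
Round 4: R4 [oversize_item, dock_ready => notify_customer]. New: notify_customer.
Round 5: R5 [notify_customer => address_valid]. New: address_valid.
address_valid first appears in round 5.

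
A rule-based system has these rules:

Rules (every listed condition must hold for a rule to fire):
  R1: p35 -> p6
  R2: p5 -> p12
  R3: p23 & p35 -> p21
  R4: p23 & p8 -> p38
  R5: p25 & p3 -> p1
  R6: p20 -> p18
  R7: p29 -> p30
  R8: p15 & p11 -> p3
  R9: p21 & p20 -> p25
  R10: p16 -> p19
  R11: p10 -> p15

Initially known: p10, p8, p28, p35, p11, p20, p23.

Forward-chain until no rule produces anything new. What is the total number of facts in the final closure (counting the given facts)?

15

Round 1 fires R1, R3, R4, R6, R11, giving p6, p21, p38, p18, p15.
Round 2 fires R8, R9, giving p3, p25.
Round 3 fires R5, giving p1.
Closure: {p1, p10, p11, p15, p18, p20, p21, p23, p25, p28, p3, p35, p38, p6, p8} — 15 facts.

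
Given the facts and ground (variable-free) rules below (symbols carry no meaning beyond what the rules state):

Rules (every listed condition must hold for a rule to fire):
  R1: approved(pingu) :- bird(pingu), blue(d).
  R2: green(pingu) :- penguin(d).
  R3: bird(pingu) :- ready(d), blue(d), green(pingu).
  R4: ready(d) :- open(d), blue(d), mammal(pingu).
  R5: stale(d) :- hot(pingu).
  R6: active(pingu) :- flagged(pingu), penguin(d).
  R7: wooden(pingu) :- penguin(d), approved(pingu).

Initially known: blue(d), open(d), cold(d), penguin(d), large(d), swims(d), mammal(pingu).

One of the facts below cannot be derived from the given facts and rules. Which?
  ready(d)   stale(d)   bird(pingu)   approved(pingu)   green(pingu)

stale(d)

[1] R2 [green(pingu) :- penguin(d).]; R4 [ready(d) :- open(d), blue(d), mammal(pingu).]. ⇒ new: green(pingu), ready(d).
[2] R3 [bird(pingu) :- ready(d), blue(d), green(pingu).]. ⇒ new: bird(pingu).
[3] R1 [approved(pingu) :- bird(pingu), blue(d).]. ⇒ new: approved(pingu).
[4] R7 [wooden(pingu) :- penguin(d), approved(pingu).]. ⇒ new: wooden(pingu).
Derived: green(pingu) (round 1), ready(d) (round 1), approved(pingu) (round 3), bird(pingu) (round 2). stale(d) never appears in any round.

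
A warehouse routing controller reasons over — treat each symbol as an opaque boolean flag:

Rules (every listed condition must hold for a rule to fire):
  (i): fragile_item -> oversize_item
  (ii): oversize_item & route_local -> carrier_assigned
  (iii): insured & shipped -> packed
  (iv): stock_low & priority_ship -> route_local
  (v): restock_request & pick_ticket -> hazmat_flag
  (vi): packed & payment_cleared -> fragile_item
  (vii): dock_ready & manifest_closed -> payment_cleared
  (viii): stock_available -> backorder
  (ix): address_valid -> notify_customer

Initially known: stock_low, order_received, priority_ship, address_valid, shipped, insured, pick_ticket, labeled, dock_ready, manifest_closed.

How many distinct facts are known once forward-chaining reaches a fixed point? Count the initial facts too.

17

Round 1: (iii) [insured & shipped -> packed]; (iv) [stock_low & priority_ship -> route_local]; (vii) [dock_ready & manifest_closed -> payment_cleared]; (ix) [address_valid -> notify_customer]. Adds packed, route_local, payment_cleared, notify_customer.
Round 2: (vi) [packed & payment_cleared -> fragile_item]. Adds fragile_item.
Round 3: (i) [fragile_item -> oversize_item]. Adds oversize_item.
Round 4: (ii) [oversize_item & route_local -> carrier_assigned]. Adds carrier_assigned.
Closure: {address_valid, carrier_assigned, dock_ready, fragile_item, insured, labeled, manifest_closed, notify_customer, order_received, oversize_item, packed, payment_cleared, pick_ticket, priority_ship, route_local, shipped, stock_low} — 17 facts.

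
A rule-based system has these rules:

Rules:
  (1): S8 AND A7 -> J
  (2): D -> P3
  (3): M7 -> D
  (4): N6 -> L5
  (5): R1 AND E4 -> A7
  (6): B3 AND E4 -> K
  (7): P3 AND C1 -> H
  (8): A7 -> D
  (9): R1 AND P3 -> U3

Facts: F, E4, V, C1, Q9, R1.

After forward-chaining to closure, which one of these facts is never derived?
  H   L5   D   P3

L5

Round 1: (5) [R1 AND E4 -> A7]. Adds A7.
Round 2: (8) [A7 -> D]. Adds D.
Round 3: (2) [D -> P3]. Adds P3.
Round 4: (7) [P3 AND C1 -> H]; (9) [R1 AND P3 -> U3]. Adds H, U3.
Derived: H (round 4), P3 (round 3), D (round 2). L5 never appears in any round.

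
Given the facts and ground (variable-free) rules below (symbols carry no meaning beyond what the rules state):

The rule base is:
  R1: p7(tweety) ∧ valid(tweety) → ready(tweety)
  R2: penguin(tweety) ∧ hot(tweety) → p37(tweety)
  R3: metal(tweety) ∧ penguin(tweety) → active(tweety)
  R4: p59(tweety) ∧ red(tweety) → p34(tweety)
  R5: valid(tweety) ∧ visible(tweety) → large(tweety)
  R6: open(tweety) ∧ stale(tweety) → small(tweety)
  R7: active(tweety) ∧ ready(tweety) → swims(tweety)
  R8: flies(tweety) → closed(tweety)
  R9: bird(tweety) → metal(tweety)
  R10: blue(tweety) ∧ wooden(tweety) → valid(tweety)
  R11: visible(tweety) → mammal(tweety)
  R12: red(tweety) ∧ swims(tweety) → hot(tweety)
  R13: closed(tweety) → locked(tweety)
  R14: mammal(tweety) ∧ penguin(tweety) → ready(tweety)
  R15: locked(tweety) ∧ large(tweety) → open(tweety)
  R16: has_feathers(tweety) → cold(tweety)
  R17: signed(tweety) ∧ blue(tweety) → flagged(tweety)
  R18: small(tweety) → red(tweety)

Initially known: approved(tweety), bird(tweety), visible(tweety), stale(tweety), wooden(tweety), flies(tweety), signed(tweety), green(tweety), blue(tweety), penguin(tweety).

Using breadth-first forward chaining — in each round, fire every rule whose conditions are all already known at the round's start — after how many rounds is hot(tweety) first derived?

Round 1: R8 [flies(tweety) → closed(tweety)]; R9 [bird(tweety) → metal(tweety)]; R10 [blue(tweety) ∧ wooden(tweety) → valid(tweety)]; R11 [visible(tweety) → mammal(tweety)]; R17 [signed(tweety) ∧ blue(tweety) → flagged(tweety)]. New: closed(tweety), metal(tweety), valid(tweety), mammal(tweety), flagged(tweety).
Round 2: R3 [metal(tweety) ∧ penguin(tweety) → active(tweety)]; R5 [valid(tweety) ∧ visible(tweety) → large(tweety)]; R13 [closed(tweety) → locked(tweety)]; R14 [mammal(tweety) ∧ penguin(tweety) → ready(tweety)]. New: active(tweety), large(tweety), locked(tweety), ready(tweety).
Round 3: R7 [active(tweety) ∧ ready(tweety) → swims(tweety)]; R15 [locked(tweety) ∧ large(tweety) → open(tweety)]. New: swims(tweety), open(tweety).
Round 4: R6 [open(tweety) ∧ stale(tweety) → small(tweety)]. New: small(tweety).
Round 5: R18 [small(tweety) → red(tweety)]. New: red(tweety).
Round 6: R12 [red(tweety) ∧ swims(tweety) → hot(tweety)]. New: hot(tweety).
hot(tweety) first appears in round 6.

6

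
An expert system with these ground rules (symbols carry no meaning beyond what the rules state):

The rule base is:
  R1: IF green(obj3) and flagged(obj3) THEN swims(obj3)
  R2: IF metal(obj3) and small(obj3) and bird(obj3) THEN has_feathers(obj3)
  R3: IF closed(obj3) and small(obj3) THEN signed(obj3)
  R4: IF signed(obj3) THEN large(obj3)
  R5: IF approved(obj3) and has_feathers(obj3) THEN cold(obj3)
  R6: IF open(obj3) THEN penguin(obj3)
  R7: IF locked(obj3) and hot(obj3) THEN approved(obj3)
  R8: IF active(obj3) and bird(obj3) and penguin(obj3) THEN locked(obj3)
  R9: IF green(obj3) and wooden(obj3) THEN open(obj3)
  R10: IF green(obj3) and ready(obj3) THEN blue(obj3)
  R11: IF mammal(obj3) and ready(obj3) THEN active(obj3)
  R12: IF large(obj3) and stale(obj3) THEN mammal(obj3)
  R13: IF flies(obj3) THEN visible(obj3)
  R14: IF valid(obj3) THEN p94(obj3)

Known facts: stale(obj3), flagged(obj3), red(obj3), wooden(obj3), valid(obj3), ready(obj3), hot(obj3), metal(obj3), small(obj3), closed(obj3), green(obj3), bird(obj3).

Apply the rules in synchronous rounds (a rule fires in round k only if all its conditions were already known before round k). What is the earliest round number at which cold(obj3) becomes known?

Round 1: R1 [IF green(obj3) and flagged(obj3) THEN swims(obj3)]; R2 [IF metal(obj3) and small(obj3) and bird(obj3) THEN has_feathers(obj3)]; R3 [IF closed(obj3) and small(obj3) THEN signed(obj3)]; R9 [IF green(obj3) and wooden(obj3) THEN open(obj3)]; R10 [IF green(obj3) and ready(obj3) THEN blue(obj3)]; R14 [IF valid(obj3) THEN p94(obj3)]. New: swims(obj3), has_feathers(obj3), signed(obj3), open(obj3), blue(obj3), p94(obj3).
Round 2: R4 [IF signed(obj3) THEN large(obj3)]; R6 [IF open(obj3) THEN penguin(obj3)]. New: large(obj3), penguin(obj3).
Round 3: R12 [IF large(obj3) and stale(obj3) THEN mammal(obj3)]. New: mammal(obj3).
Round 4: R11 [IF mammal(obj3) and ready(obj3) THEN active(obj3)]. New: active(obj3).
Round 5: R8 [IF active(obj3) and bird(obj3) and penguin(obj3) THEN locked(obj3)]. New: locked(obj3).
Round 6: R7 [IF locked(obj3) and hot(obj3) THEN approved(obj3)]. New: approved(obj3).
Round 7: R5 [IF approved(obj3) and has_feathers(obj3) THEN cold(obj3)]. New: cold(obj3).
cold(obj3) first appears in round 7.

7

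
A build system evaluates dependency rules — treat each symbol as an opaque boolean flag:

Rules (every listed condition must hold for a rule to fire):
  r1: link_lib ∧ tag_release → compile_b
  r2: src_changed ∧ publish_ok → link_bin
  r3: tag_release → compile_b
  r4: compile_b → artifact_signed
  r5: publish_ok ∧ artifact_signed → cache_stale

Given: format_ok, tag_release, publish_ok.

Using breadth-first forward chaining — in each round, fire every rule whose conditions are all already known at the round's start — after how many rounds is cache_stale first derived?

[1] r3 [tag_release → compile_b]. ⇒ new: compile_b.
[2] r4 [compile_b → artifact_signed]. ⇒ new: artifact_signed.
[3] r5 [publish_ok ∧ artifact_signed → cache_stale]. ⇒ new: cache_stale.
cache_stale first appears in round 3.

3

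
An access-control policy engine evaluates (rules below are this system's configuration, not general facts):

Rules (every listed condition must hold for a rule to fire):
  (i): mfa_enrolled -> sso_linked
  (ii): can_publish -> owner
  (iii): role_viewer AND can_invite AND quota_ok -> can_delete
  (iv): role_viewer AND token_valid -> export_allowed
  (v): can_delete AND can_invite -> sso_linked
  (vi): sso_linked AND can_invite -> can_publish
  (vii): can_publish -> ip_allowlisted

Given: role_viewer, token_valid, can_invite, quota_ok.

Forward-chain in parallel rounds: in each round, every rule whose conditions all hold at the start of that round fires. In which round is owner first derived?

4

Round 1 — (iii), (iv), derive can_delete, export_allowed.
Round 2 — (v), derive sso_linked.
Round 3 — (vi), derive can_publish.
Round 4 — (ii), (vii), derive owner, ip_allowlisted.
owner first appears in round 4.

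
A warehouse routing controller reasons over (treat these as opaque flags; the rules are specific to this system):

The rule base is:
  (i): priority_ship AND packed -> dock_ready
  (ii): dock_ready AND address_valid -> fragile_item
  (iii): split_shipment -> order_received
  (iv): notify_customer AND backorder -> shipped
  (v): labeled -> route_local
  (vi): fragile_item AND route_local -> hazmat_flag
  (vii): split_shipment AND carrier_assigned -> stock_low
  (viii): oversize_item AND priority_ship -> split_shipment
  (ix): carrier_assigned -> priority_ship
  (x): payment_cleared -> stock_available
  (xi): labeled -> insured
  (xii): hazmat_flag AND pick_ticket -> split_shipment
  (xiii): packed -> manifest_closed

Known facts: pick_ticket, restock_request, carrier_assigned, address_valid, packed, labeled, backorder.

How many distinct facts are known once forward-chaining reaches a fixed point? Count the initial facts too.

[1] (v) [labeled -> route_local]; (ix) [carrier_assigned -> priority_ship]; (xi) [labeled -> insured]; (xiii) [packed -> manifest_closed]. ⇒ new: route_local, priority_ship, insured, manifest_closed.
[2] (i) [priority_ship AND packed -> dock_ready]. ⇒ new: dock_ready.
[3] (ii) [dock_ready AND address_valid -> fragile_item]. ⇒ new: fragile_item.
[4] (vi) [fragile_item AND route_local -> hazmat_flag]. ⇒ new: hazmat_flag.
[5] (xii) [hazmat_flag AND pick_ticket -> split_shipment]. ⇒ new: split_shipment.
[6] (iii) [split_shipment -> order_received]; (vii) [split_shipment AND carrier_assigned -> stock_low]. ⇒ new: order_received, stock_low.
Closure: {address_valid, backorder, carrier_assigned, dock_ready, fragile_item, hazmat_flag, insured, labeled, manifest_closed, order_received, packed, pick_ticket, priority_ship, restock_request, route_local, split_shipment, stock_low} — 17 facts.

17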